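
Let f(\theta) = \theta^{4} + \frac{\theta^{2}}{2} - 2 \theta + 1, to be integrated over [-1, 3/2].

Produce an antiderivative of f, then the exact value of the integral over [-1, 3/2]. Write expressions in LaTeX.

Antiderivative: F(\theta) = \frac{\theta^{5}}{5} + \frac{\theta^{3}}{6} - \theta^{2} + \theta; value = \frac{355}{96}

The integrand splits into summands that can be handled one at a time.
F(\theta) = \frac{\theta^{5}}{5} + \frac{\theta^{3}}{6} - \theta^{2} + \theta is an antiderivative of f.
Check: d/d\theta[\frac{\theta^{5}}{5} + \frac{\theta^{3}}{6} - \theta^{2} + \theta] = \theta^{4} + \frac{\theta^{2}}{2} - 2 \theta + 1 = f(\theta).
F(3/2) = \frac{213}{160}; F(-1) = - \frac{71}{30}.
Integral = F(3/2) - F(-1) = \frac{355}{96}.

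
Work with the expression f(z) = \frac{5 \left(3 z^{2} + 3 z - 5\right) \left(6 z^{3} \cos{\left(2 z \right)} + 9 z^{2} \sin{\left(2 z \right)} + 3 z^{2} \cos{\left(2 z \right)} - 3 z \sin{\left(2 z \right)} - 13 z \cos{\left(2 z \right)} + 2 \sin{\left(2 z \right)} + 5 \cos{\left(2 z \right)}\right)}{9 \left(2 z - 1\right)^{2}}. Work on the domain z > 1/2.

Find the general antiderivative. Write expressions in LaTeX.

An antiderivative F(z) passes only if d/dz[F] lands on f(z) exactly.
Check: d/dz[\frac{45 z^{4} \sin{\left(2 z \right)} + 90 z^{3} \sin{\left(2 z \right)} - 105 z^{2} \sin{\left(2 z \right)} - 150 z \sin{\left(2 z \right)} + 125 \sin{\left(2 z \right)}}{36 z - 18}] = \frac{90 z^{5} \cos{\left(2 z \right)} + 135 z^{4} \sin{\left(2 z \right)} + 135 z^{4} \cos{\left(2 z \right)} + 90 z^{3} \sin{\left(2 z \right)} - 300 z^{3} \cos{\left(2 z \right)} - 240 z^{2} \sin{\left(2 z \right)} - 195 z^{2} \cos{\left(2 z \right)} + 105 z \sin{\left(2 z \right)} + 400 z \cos{\left(2 z \right)} - 50 \sin{\left(2 z \right)} - 125 \cos{\left(2 z \right)}}{36 z^{2} - 36 z + 9}, which equals f(z).

F(z) = \frac{45 z^{4} \sin{\left(2 z \right)} + 90 z^{3} \sin{\left(2 z \right)} - 105 z^{2} \sin{\left(2 z \right)} - 150 z \sin{\left(2 z \right)} + 125 \sin{\left(2 z \right)}}{36 z - 18} + C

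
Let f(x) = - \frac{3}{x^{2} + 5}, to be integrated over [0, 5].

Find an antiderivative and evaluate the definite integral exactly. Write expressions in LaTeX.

Since d/dx undoes antidifferentiation here, F'(x) = f(x) is required of F(x).
F(x) = - \frac{3 \sqrt{5} \operatorname{atan}{\left(\frac{\sqrt{5} x}{5} \right)}}{5} is an antiderivative of f.
Check: d/dx[- \frac{3 \sqrt{5} \operatorname{atan}{\left(\frac{\sqrt{5} x}{5} \right)}}{5}] = - \frac{3}{x^{2} + 5} = f(x).
F(5) = - \frac{3 \sqrt{5} \operatorname{atan}{\left(\sqrt{5} \right)}}{5}; F(0) = 0.
Integral = F(5) - F(0) = - \frac{3 \sqrt{5} \operatorname{atan}{\left(\sqrt{5} \right)}}{5}.

Antiderivative: F(x) = - \frac{3 \sqrt{5} \operatorname{atan}{\left(\frac{\sqrt{5} x}{5} \right)}}{5}; value = - \frac{3 \sqrt{5} \operatorname{atan}{\left(\sqrt{5} \right)}}{5}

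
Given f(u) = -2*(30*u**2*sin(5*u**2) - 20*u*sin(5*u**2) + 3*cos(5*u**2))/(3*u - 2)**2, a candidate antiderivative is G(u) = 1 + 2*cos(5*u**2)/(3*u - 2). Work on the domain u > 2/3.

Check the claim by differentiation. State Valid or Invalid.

d/du[G] = (-60*u**2*sin(5*u**2) + 40*u*sin(5*u**2) - 6*cos(5*u**2))/(9*u**2 - 12*u + 4)
This equals f(u) exactly, so the claim holds.

Valid - differentiating G returns exactly f.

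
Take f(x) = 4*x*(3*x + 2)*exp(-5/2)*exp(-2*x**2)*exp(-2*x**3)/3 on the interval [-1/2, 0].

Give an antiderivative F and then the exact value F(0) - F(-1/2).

Antiderivative: F(x) = -2*exp(-5/2)*exp(-2*x**2)*exp(-2*x**3)/3; value = -2*exp(-5/2)/3 + 2*exp(-11/4)/3

f matches the chain-rule pattern g'(h)*h' with inner function h(x) = -2*x**3 - 2*x**2 - 5/2; substituting u = h(x) collapses the integral.
F(x) = -2*exp(-5/2)*exp(-2*x**2)*exp(-2*x**3)/3 is an antiderivative of f.
Check: d/dx[-2*exp(-5/2)*exp(-2*x**2)*exp(-2*x**3)/3] = (12*x**2 + 8*x)*exp(-5/2)*exp(-2*x**2)*exp(-2*x**3)/3, which equals f(x).
F(0) = -2*exp(-5/2)/3; F(-1/2) = -2*exp(-11/4)/3.
Integral = F(0) - F(-1/2) = -2*exp(-5/2)/3 + 2*exp(-11/4)/3.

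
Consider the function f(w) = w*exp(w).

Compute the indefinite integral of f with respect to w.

f has the shape u'v + uv' for u = w - 1 and v = exp(w) — it is the derivative of the product u*v.
Check: d/dw[w*exp(w) - exp(w)] = w*exp(w) = f(w).

F(w) = w*exp(w) - exp(w) + C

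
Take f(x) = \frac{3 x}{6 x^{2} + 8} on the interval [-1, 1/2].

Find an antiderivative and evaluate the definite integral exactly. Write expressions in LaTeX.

Antiderivative: F(x) = \frac{\log{\left(\frac{x^{2}}{2} + \frac{2}{3} \right)}}{4}; value = \frac{\log{\left(\frac{19}{24} \right)}}{4} - \frac{\log{\left(\frac{7}{6} \right)}}{4}

f matches the chain-rule pattern g'(h)*h' with inner function h(x) = \frac{x^{2}}{2} + \frac{2}{3}; substituting u = h(x) collapses the integral.
F(x) = \frac{\log{\left(\frac{x^{2}}{2} + \frac{2}{3} \right)}}{4} is an antiderivative of f.
Check: d/dx[\frac{\log{\left(\frac{x^{2}}{2} + \frac{2}{3} \right)}}{4}] = \frac{3 x}{6 x^{2} + 8} = f(x).
F(1/2) = \frac{\log{\left(\frac{19}{24} \right)}}{4}; F(-1) = \frac{\log{\left(\frac{7}{6} \right)}}{4}.
Integral = F(1/2) - F(-1) = \frac{\log{\left(\frac{19}{24} \right)}}{4} - \frac{\log{\left(\frac{7}{6} \right)}}{4}.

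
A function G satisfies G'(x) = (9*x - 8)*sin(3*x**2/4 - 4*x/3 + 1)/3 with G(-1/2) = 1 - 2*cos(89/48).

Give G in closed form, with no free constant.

G(x) = 1 - 2*cos(3*x**2/4 - 4*x/3 + 1)

The substitution u = 3*x**2/4 - 4*x/3 + 1 works: G'(x) is exactly (dG/du)*(du/dx) for that inner function.
A general antiderivative is -2*cos(3*x**2/4 - 4*x/3 + 1) + C.
The condition gives C = 1 - 2*cos(89/48) - (-2*cos(89/48)) = 1.
So G(x) = 1 - 2*cos(3*x**2/4 - 4*x/3 + 1).
Check: d/dx[1 - 2*cos(3*x**2/4 - 4*x/3 + 1)] = 3*x*sin(3*x**2/4 - 4*x/3 + 1) - 8*sin(3*x**2/4 - 4*x/3 + 1)/3, which equals G'(x).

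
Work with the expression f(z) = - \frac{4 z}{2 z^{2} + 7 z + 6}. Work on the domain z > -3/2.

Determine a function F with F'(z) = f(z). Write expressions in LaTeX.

The denominator factors as \left(z + 2\right) \left(2 z + 3\right); partial fractions split f into directly integrable pieces: \frac{12}{2 z + 3} - \frac{8}{z + 2}.
Check: d/dz[6 \log{\left(z + \frac{3}{2} \right)} - 8 \log{\left(z + 2 \right)}] = - \frac{4 z}{2 z^{2} + 7 z + 6} = f(z).

An antiderivative is F(z) = 6 \log{\left(z + \frac{3}{2} \right)} - 8 \log{\left(z + 2 \right)}.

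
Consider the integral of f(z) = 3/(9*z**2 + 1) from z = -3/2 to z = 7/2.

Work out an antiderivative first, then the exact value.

A candidate is checked by its d/dz: the result must match f(z).
F(z) = atan(3*z) is an antiderivative of f.
Check: d/dz[atan(3*z)] = 3/(9*z**2 + 1) = f(z).
F(7/2) = atan(21/2); F(-3/2) = -atan(9/2).
Integral = F(7/2) - F(-3/2) = atan(9/2) + atan(21/2).

Antiderivative: F(z) = atan(3*z); value = atan(9/2) + atan(21/2)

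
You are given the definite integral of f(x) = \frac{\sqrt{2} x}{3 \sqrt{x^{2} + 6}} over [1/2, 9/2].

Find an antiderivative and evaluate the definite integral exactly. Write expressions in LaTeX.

Antiderivative: F(x) = \frac{2 \sqrt{\frac{x^{2}}{2} + 3}}{3}; value = - \frac{5 \sqrt{2}}{6} + \frac{\sqrt{210}}{6}

The substitution u = \frac{x^{2}}{2} + 3 works: f is exactly (dF/du)*(du/dx) for that inner function.
F(x) = \frac{2 \sqrt{\frac{x^{2}}{2} + 3}}{3} is an antiderivative of f.
Check: d/dx[\frac{2 \sqrt{\frac{x^{2}}{2} + 3}}{3}] = \frac{\sqrt{2} x}{3 \sqrt{x^{2} + 6}} = f(x).
F(9/2) = \frac{\sqrt{210}}{6}; F(1/2) = \frac{5 \sqrt{2}}{6}.
Integral = F(9/2) - F(1/2) = - \frac{5 \sqrt{2}}{6} + \frac{\sqrt{210}}{6}.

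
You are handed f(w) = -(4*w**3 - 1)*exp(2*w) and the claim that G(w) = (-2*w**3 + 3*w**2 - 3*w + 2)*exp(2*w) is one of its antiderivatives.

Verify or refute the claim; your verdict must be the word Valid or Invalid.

Valid. The derivative of G reproduces f.

d/dw[G] = -4*w**3*exp(2*w) + exp(2*w)
This equals f(w) exactly, so the claim holds.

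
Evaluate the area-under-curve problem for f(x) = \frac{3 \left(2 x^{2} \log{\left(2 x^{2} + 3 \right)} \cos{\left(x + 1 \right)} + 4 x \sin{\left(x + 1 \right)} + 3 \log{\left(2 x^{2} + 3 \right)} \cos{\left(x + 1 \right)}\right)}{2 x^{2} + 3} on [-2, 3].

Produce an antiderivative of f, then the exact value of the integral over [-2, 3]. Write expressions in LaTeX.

f has the shape u'v + uv' for u = 3 \log{\left(2 x^{2} + 3 \right)} and v = \sin{\left(x + 1 \right)} — it is the derivative of the product u*v.
F(x) = 3 \log{\left(2 x^{2} + 3 \right)} \sin{\left(x + 1 \right)} is an antiderivative of f.
Check: d/dx[3 \log{\left(2 x^{2} + 3 \right)} \sin{\left(x + 1 \right)}] = \frac{6 x^{2} \log{\left(2 x^{2} + 3 \right)} \cos{\left(x + 1 \right)} + 12 x \sin{\left(x + 1 \right)} + 9 \log{\left(2 x^{2} + 3 \right)} \cos{\left(x + 1 \right)}}{2 x^{2} + 3}, which equals f(x).
F(3) = 3 \log{\left(21 \right)} \sin{\left(4 \right)}; F(-2) = - 3 \log{\left(11 \right)} \sin{\left(1 \right)}.
Integral = F(3) - F(-2) = 3 \log{\left(21 \right)} \sin{\left(4 \right)} + 3 \log{\left(11 \right)} \sin{\left(1 \right)}.

Antiderivative: F(x) = 3 \log{\left(2 x^{2} + 3 \right)} \sin{\left(x + 1 \right)}; value = 3 \log{\left(21 \right)} \sin{\left(4 \right)} + 3 \log{\left(11 \right)} \sin{\left(1 \right)}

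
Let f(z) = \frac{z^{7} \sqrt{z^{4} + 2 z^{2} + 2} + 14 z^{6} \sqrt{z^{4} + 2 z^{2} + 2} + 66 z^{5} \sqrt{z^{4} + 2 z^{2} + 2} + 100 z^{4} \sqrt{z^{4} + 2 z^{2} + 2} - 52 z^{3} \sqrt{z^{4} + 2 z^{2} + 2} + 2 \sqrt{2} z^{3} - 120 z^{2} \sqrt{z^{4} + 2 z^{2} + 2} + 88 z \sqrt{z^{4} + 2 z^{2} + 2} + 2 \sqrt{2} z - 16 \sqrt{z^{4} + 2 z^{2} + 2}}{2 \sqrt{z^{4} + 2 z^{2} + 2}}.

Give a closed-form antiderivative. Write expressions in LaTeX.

An antiderivative is F(z) = \frac{\left(- z^{2} - 4 z + 2\right)^{4} + 8 \sqrt{2} \sqrt{z^{4} + 2 z^{2} + 2}}{16}.

Differentiate the proposed F(z) back; it has to land on f(z) exactly.
Check: d/dz[\frac{\left(- z^{2} - 4 z + 2\right)^{4} + 8 \sqrt{2} \sqrt{z^{4} + 2 z^{2} + 2}}{16}] = \frac{z^{7} \sqrt{z^{4} + 2 z^{2} + 2} + 14 z^{6} \sqrt{z^{4} + 2 z^{2} + 2} + 66 z^{5} \sqrt{z^{4} + 2 z^{2} + 2} + 100 z^{4} \sqrt{z^{4} + 2 z^{2} + 2} - 52 z^{3} \sqrt{z^{4} + 2 z^{2} + 2} + 2 \sqrt{2} z^{3} - 120 z^{2} \sqrt{z^{4} + 2 z^{2} + 2} + 88 z \sqrt{z^{4} + 2 z^{2} + 2} + 2 \sqrt{2} z - 16 \sqrt{z^{4} + 2 z^{2} + 2}}{2 \sqrt{z^{4} + 2 z^{2} + 2}} = f(z).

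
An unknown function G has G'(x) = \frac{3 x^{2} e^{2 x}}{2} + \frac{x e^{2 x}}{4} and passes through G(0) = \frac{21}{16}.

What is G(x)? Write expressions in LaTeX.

G(x) = \frac{\left(12 x^{2} - 10 x + 5\right) e^{2 x}}{16} + 1

Recognize the product-rule pattern: G'(x) = u'v + uv' with u = \frac{3 x^{2}}{4} - \frac{5 x}{8} + \frac{5}{16}, v = e^{2 x}, so integration by parts undoes it.
A general antiderivative is \frac{\left(12 x^{2} - 10 x + 5\right) e^{2 x}}{16} + C.
The condition gives C = \frac{21}{16} - (\frac{5}{16}) = 1.
So G(x) = \frac{\left(12 x^{2} - 10 x + 5\right) e^{2 x}}{16} + 1.
Check: d/dx[\frac{\left(12 x^{2} - 10 x + 5\right) e^{2 x}}{16} + 1] = \frac{3 x^{2} e^{2 x}}{2} + \frac{x e^{2 x}}{4} = G'(x).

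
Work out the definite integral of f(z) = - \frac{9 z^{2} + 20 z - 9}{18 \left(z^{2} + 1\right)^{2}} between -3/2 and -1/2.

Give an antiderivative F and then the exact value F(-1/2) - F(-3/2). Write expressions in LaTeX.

Recognize the product-rule pattern: f = u'v + uv' with u = \frac{1}{3 z^{2} + 3}, v = \frac{3 z}{2} + \frac{5}{3}, so integration by parts undoes it.
F(z) = \frac{\frac{3 z}{2} + \frac{5}{3}}{3 z^{2} + 3} is an antiderivative of f.
Check: d/dz[\frac{\frac{3 z}{2} + \frac{5}{3}}{3 z^{2} + 3}] = \frac{- 9 z^{2} - 20 z + 9}{18 z^{4} + 36 z^{2} + 18}, which equals f(z).
F(-1/2) = \frac{11}{45}; F(-3/2) = - \frac{7}{117}.
Integral = F(-1/2) - F(-3/2) = \frac{178}{585}.

Antiderivative: F(z) = \frac{\frac{3 z}{2} + \frac{5}{3}}{3 z^{2} + 3}; value = \frac{178}{585}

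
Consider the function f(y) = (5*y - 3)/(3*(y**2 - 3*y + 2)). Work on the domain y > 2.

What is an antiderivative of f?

The denominator factors as 3*(y - 2)*(y - 1); partial fractions split f into directly integrable pieces: -2/(3*(y - 1)) + 7/(3*(y - 2)).
Check: d/dy[7*log(y - 2)/3 - 2*log(y - 1)/3] = (5*y - 3)/(3*y**2 - 9*y + 6), which equals f(y).

An antiderivative is F(y) = 7*log(y - 2)/3 - 2*log(y - 1)/3.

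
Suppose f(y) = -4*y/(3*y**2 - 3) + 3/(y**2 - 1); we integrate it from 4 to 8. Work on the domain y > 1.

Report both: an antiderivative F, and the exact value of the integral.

The denominator factors as 3*(y - 1)*(y + 1); partial fractions split f into directly integrable pieces: -13/(6*(y + 1)) + 5/(6*(y - 1)).
F(y) = 5*log(y - 1)/6 - 13*log(y + 1)/6 is an antiderivative of f.
Check: d/dy[5*log(y - 1)/6 - 13*log(y + 1)/6] = (9 - 4*y)/(3*y**2 - 3), which equals f(y).
F(8) = -13*log(9)/6 + 5*log(7)/6; F(4) = -13*log(5)/6 + 5*log(3)/6.
Integral = F(8) - F(4) = -13*log(9)/6 - 5*log(3)/6 + 5*log(7)/6 + 13*log(5)/6.

Antiderivative: F(y) = 5*log(y - 1)/6 - 13*log(y + 1)/6; value = -13*log(9)/6 - 5*log(3)/6 + 5*log(7)/6 + 13*log(5)/6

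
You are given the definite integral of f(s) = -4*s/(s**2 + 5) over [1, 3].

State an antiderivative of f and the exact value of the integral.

The substitution u = s**2 + 5 works: f is exactly (dF/du)*(du/ds) for that inner function.
F(s) = -2*log(s**2 + 5) is an antiderivative of f.
Check: d/ds[-2*log(s**2 + 5)] = -4*s/(s**2 + 5) = f(s).
F(3) = -2*log(14); F(1) = -2*log(6).
Integral = F(3) - F(1) = -2*log(14) + 2*log(6).

Antiderivative: F(s) = -2*log(s**2 + 5); value = -2*log(14) + 2*log(6)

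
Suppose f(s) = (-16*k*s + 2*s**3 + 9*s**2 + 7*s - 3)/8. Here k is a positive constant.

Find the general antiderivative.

For F(s) to be correct the identity F'(s) - f(s) = 0 must hold.
Check: d/ds[-k*s**2 + s**4/16 + 3*s**3/8 + 7*s**2/16 - 3*s/8] = -2*k*s + s**3/4 + 9*s**2/8 + 7*s/8 - 3/8, which equals f(s).

F(s) = -k*s**2 + s**4/16 + 3*s**3/8 + 7*s**2/16 - 3*s/8 + C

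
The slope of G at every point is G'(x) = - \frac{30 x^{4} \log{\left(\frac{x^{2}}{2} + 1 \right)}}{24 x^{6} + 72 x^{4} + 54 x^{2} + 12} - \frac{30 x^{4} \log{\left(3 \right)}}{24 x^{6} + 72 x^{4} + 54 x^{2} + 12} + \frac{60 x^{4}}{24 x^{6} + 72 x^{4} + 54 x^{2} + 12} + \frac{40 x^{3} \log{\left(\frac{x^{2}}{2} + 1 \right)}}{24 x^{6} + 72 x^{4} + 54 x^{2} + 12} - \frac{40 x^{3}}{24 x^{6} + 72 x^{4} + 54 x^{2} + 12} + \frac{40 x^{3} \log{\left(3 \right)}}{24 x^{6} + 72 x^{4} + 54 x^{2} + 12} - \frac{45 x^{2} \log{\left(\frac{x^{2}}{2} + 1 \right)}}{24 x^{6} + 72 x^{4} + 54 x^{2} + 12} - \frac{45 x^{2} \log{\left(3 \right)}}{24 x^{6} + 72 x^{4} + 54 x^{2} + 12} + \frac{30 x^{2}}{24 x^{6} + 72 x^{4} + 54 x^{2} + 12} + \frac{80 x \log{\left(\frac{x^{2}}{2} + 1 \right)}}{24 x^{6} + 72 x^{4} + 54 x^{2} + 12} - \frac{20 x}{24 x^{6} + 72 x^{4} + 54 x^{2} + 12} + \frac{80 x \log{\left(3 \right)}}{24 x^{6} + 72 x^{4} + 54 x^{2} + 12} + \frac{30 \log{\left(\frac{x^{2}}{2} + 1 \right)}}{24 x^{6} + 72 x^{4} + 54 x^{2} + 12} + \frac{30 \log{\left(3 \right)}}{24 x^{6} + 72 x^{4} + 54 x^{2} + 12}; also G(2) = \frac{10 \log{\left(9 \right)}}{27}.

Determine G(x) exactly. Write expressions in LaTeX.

The integrand splits into summands that can be handled one at a time.
A general antiderivative is \frac{\left(\frac{5 x}{2} - \frac{5}{3}\right) \log{\left(\frac{3 x^{2}}{2} + 3 \right)}}{2 x^{2} + 1} + C.
The condition gives C = \frac{10 \log{\left(9 \right)}}{27} - (\frac{10 \log{\left(9 \right)}}{27}) = 0.
So G(x) = \frac{5 \left(3 x - 2\right) \log{\left(\frac{3 x^{2}}{2} + 3 \right)}}{6 \left(2 x^{2} + 1\right)}.
Check: d/dx[\frac{5 \left(3 x - 2\right) \log{\left(\frac{3 x^{2}}{2} + 3 \right)}}{6 \left(2 x^{2} + 1\right)}] = \frac{- 30 x^{4} \log{\left(\frac{x^{2}}{2} + 1 \right)} - 30 x^{4} \log{\left(3 \right)} + 60 x^{4} + 40 x^{3} \log{\left(\frac{x^{2}}{2} + 1 \right)} - 40 x^{3} + 40 x^{3} \log{\left(3 \right)} - 45 x^{2} \log{\left(\frac{x^{2}}{2} + 1 \right)} - 45 x^{2} \log{\left(3 \right)} + 30 x^{2} + 80 x \log{\left(\frac{x^{2}}{2} + 1 \right)} - 20 x + 80 x \log{\left(3 \right)} + 30 \log{\left(\frac{x^{2}}{2} + 1 \right)} + 30 \log{\left(3 \right)}}{24 x^{6} + 72 x^{4} + 54 x^{2} + 12}, which equals G'(x).

G(x) = \frac{5 \left(3 x - 2\right) \log{\left(\frac{3 x^{2}}{2} + 3 \right)}}{6 \left(2 x^{2} + 1\right)}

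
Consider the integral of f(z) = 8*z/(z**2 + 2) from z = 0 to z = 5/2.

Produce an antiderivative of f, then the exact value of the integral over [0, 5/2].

Antiderivative: F(z) = 4*log(2*z**2 + 4); value = -4*log(4) + 4*log(33/2)

The substitution u = 2*z**2 + 4 works: f is exactly (dF/du)*(du/dz) for that inner function.
F(z) = 4*log(2*z**2 + 4) is an antiderivative of f.
Check: d/dz[4*log(2*z**2 + 4)] = 8*z/(z**2 + 2) = f(z).
F(5/2) = 4*log(33/2); F(0) = 4*log(4).
Integral = F(5/2) - F(0) = -4*log(4) + 4*log(33/2).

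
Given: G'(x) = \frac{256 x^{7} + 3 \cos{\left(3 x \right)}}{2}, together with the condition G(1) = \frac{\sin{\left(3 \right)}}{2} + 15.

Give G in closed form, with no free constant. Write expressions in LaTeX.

G(x) = 16 x^{8} + \frac{\sin{\left(3 x \right)}}{2} - 1

Any candidate G(x) must reproduce the stated G'(x) exactly.
A general antiderivative is 16 x^{8} + \frac{\sin{\left(3 x \right)}}{2} + C.
The condition gives C = \frac{\sin{\left(3 \right)}}{2} + 15 - (\frac{\sin{\left(3 \right)}}{2} + 16) = -1.
So G(x) = 16 x^{8} + \frac{\sin{\left(3 x \right)}}{2} - 1.
Check: d/dx[16 x^{8} + \frac{\sin{\left(3 x \right)}}{2} - 1] = 128 x^{7} + \frac{3 \cos{\left(3 x \right)}}{2}, which equals G'(x).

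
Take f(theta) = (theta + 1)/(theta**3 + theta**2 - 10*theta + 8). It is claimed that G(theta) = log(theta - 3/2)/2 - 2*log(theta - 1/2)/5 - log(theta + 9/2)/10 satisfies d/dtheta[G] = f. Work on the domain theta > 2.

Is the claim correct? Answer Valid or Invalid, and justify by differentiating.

Invalid: d/dtheta[G] - f = (-8*theta**3 - 22*theta**2 - 17*theta + 69)/(8*theta**6 + 28*theta**5 - 126*theta**4 - 175*theta**3 + 847*theta**2 - 798*theta + 216), which is not 0.

d/dtheta[G] = (8*theta + 12)/(8*theta**3 + 20*theta**2 - 66*theta + 27)
d/dtheta[G] - f(theta) = (-8*theta**3 - 22*theta**2 - 17*theta + 69)/(8*theta**6 + 28*theta**5 - 126*theta**4 - 175*theta**3 + 847*theta**2 - 798*theta + 216) != 0.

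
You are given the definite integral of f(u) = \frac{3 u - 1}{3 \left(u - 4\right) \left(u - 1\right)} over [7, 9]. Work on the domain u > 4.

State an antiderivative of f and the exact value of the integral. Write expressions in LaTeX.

Antiderivative: F(u) = \frac{11 \log{\left(u - 4 \right)}}{9} - \frac{2 \log{\left(u - 1 \right)}}{9}; value = - \frac{11 \log{\left(3 \right)}}{9} - \frac{2 \log{\left(8 \right)}}{9} + \frac{2 \log{\left(6 \right)}}{9} + \frac{11 \log{\left(5 \right)}}{9}

The denominator factors as 3 \left(u - 4\right) \left(u - 1\right); partial fractions split f into directly integrable pieces: - \frac{2}{9 \left(u - 1\right)} + \frac{11}{9 \left(u - 4\right)}.
F(u) = \frac{11 \log{\left(u - 4 \right)}}{9} - \frac{2 \log{\left(u - 1 \right)}}{9} is an antiderivative of f.
Check: d/du[\frac{11 \log{\left(u - 4 \right)}}{9} - \frac{2 \log{\left(u - 1 \right)}}{9}] = \frac{3 u - 1}{3 u^{2} - 15 u + 12}, which equals f(u).
F(9) = - \frac{2 \log{\left(8 \right)}}{9} + \frac{11 \log{\left(5 \right)}}{9}; F(7) = - \frac{2 \log{\left(6 \right)}}{9} + \frac{11 \log{\left(3 \right)}}{9}.
Integral = F(9) - F(7) = - \frac{11 \log{\left(3 \right)}}{9} - \frac{2 \log{\left(8 \right)}}{9} + \frac{2 \log{\left(6 \right)}}{9} + \frac{11 \log{\left(5 \right)}}{9}.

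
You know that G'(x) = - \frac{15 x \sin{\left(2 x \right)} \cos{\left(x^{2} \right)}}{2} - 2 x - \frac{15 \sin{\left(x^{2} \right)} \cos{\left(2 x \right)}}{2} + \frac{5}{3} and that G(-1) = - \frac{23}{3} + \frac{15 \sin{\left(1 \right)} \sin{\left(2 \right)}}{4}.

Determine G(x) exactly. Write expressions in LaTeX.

G(x) = \frac{- 12 x^{2} + 20 x - 45 \sin{\left(2 x \right)} \sin{\left(x^{2} \right)} - 60}{12}

The integrand splits into summands that can be handled one at a time.
A general antiderivative is - x^{2} + \frac{5 x}{3} - \frac{15 \sin{\left(2 x \right)} \sin{\left(x^{2} \right)}}{4} - 5 + C.
The condition gives C = - \frac{23}{3} + \frac{15 \sin{\left(1 \right)} \sin{\left(2 \right)}}{4} - (- \frac{23}{3} + \frac{15 \sin{\left(1 \right)} \sin{\left(2 \right)}}{4}) = 0.
So G(x) = \frac{- 12 x^{2} + 20 x - 45 \sin{\left(2 x \right)} \sin{\left(x^{2} \right)} - 60}{12}.
Check: d/dx[\frac{- 12 x^{2} + 20 x - 45 \sin{\left(2 x \right)} \sin{\left(x^{2} \right)} - 60}{12}] = - \frac{15 x \sin{\left(2 x \right)} \cos{\left(x^{2} \right)}}{2} - 2 x - \frac{15 \sin{\left(x^{2} \right)} \cos{\left(2 x \right)}}{2} + \frac{5}{3} = G'(x).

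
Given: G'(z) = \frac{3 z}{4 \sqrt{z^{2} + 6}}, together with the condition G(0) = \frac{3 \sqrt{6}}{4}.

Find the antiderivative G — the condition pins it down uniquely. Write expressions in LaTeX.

G(z) = \frac{3 \sqrt{z^{2} + 6}}{4}

G'(z) matches the chain-rule pattern g'(h)*h' with inner function h(z) = z^{2} + 6; substituting u = h(z) collapses the integral.
A general antiderivative is \frac{3 \sqrt{z^{2} + 6}}{4} + C.
The condition gives C = \frac{3 \sqrt{6}}{4} - (\frac{3 \sqrt{6}}{4}) = 0.
So G(z) = \frac{3 \sqrt{z^{2} + 6}}{4}.
Check: d/dz[\frac{3 \sqrt{z^{2} + 6}}{4}] = \frac{3 z}{4 \sqrt{z^{2} + 6}} = G'(z).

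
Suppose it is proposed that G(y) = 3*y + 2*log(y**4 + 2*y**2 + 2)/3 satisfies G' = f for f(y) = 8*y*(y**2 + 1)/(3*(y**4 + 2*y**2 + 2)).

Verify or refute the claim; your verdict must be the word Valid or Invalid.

Invalid: d/dy[G] - f = 3, which is not 0.

d/dy[G] = (9*y**4 + 8*y**3 + 18*y**2 + 8*y + 18)/(3*y**4 + 6*y**2 + 6)
d/dy[G] - f(y) = 3 != 0.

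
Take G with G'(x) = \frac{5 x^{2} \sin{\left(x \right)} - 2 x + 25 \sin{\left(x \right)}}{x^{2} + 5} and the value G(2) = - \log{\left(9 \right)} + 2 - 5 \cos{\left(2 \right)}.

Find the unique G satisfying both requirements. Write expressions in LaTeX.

G(x) = - \log{\left(x^{2} + 5 \right)} - 5 \cos{\left(x \right)} + 2

Differentiate the proposed G(x) back; it has to land on the given G'(x).
A general antiderivative is - \log{\left(x^{2} + 5 \right)} - 5 \cos{\left(x \right)} + C.
The condition gives C = - \log{\left(9 \right)} + 2 - 5 \cos{\left(2 \right)} - (- \log{\left(9 \right)} - 5 \cos{\left(2 \right)}) = 2.
So G(x) = - \log{\left(x^{2} + 5 \right)} - 5 \cos{\left(x \right)} + 2.
Check: d/dx[- \log{\left(x^{2} + 5 \right)} - 5 \cos{\left(x \right)} + 2] = \frac{5 x^{2} \sin{\left(x \right)} - 2 x + 25 \sin{\left(x \right)}}{x^{2} + 5} = G'(x).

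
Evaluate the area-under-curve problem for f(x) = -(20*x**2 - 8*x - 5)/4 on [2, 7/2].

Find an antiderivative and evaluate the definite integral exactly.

Differentiate the proposed F(x) back; it has to land on f(x) exactly.
F(x) = -(20*x**3 - 12*x**2 - 15*x - 24)/12 is an antiderivative of f.
Check: d/dx[-(20*x**3 - 12*x**2 - 15*x - 24)/12] = -5*x**2 + 2*x + 5/4, which equals f(x).
F(7/2) = -317/6; F(2) = -29/6.
Integral = F(7/2) - F(2) = -48.

Antiderivative: F(x) = -(20*x**3 - 12*x**2 - 15*x - 24)/12; value = -48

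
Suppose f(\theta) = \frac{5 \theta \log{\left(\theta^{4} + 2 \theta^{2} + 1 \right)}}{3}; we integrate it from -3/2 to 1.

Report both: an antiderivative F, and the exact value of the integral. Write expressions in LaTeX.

Antiderivative: F(\theta) = \frac{5 \theta^{2} \log{\left(\theta^{4} + 2 \theta^{2} + 1 \right)}}{6} - \frac{5 \theta^{2}}{3} + \frac{5 \log{\left(\theta^{2} + 1 \right)}}{3}; value = - \frac{15 \log{\left(\frac{169}{16} \right)}}{8} - \frac{5 \log{\left(\frac{13}{4} \right)}}{3} + \frac{5 \log{\left(2 \right)}}{3} + \frac{5 \log{\left(4 \right)}}{6} + \frac{25}{12}

Any candidate F(\theta) must reproduce f(\theta) exactly when differentiated.
F(\theta) = \frac{5 \theta^{2} \log{\left(\theta^{4} + 2 \theta^{2} + 1 \right)}}{6} - \frac{5 \theta^{2}}{3} + \frac{5 \log{\left(\theta^{2} + 1 \right)}}{3} is an antiderivative of f.
Check: d/d\theta[\frac{5 \theta^{2} \log{\left(\theta^{4} + 2 \theta^{2} + 1 \right)}}{6} - \frac{5 \theta^{2}}{3} + \frac{5 \log{\left(\theta^{2} + 1 \right)}}{3}] = \frac{5 \theta \log{\left(\theta^{4} + 2 \theta^{2} + 1 \right)}}{3} = f(\theta).
F(1) = - \frac{5}{3} + \frac{5 \log{\left(2 \right)}}{3} + \frac{5 \log{\left(4 \right)}}{6}; F(-3/2) = - \frac{15}{4} + \frac{5 \log{\left(\frac{13}{4} \right)}}{3} + \frac{15 \log{\left(\frac{169}{16} \right)}}{8}.
Integral = F(1) - F(-3/2) = - \frac{15 \log{\left(\frac{169}{16} \right)}}{8} - \frac{5 \log{\left(\frac{13}{4} \right)}}{3} + \frac{5 \log{\left(2 \right)}}{3} + \frac{5 \log{\left(4 \right)}}{6} + \frac{25}{12}.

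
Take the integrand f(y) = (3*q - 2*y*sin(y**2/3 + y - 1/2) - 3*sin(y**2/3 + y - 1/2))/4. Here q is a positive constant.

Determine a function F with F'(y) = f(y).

An antiderivative is F(y) = 3*q*y/4 + 3*cos(y**2/3 + y - 1/2)/4.

An antiderivative F(y) passes only if d/dy[F] lands on f(y) exactly.
Check: d/dy[3*q*y/4 + 3*cos(y**2/3 + y - 1/2)/4] = 3*q/4 - y*sin(y**2/3 + y - 1/2)/2 - 3*sin(y**2/3 + y - 1/2)/4, which equals f(y).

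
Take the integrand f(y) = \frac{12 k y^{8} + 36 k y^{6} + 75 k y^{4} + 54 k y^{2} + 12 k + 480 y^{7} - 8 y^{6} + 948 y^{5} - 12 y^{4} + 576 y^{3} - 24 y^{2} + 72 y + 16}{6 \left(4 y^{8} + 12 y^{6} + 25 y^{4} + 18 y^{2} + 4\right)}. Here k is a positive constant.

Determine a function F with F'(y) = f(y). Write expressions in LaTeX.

An antiderivative is F(y) = \frac{6 k y^{3} + 3 k y + 60 y^{2} \log{\left(\frac{y^{4}}{2} + y^{2} + 2 \right)} + 4 y + 30 \log{\left(\frac{y^{4}}{2} + y^{2} + 2 \right)} + 3}{6 \left(2 y^{2} + 1\right)}.

A candidate is checked by its d/dy: the result must match f(y).
Check: d/dy[\frac{6 k y^{3} + 3 k y + 60 y^{2} \log{\left(\frac{y^{4}}{2} + y^{2} + 2 \right)} + 4 y + 30 \log{\left(\frac{y^{4}}{2} + y^{2} + 2 \right)} + 3}{6 \left(2 y^{2} + 1\right)}] = \frac{12 k y^{8} + 36 k y^{6} + 75 k y^{4} + 54 k y^{2} + 12 k + 480 y^{7} - 8 y^{6} + 948 y^{5} - 12 y^{4} + 576 y^{3} - 24 y^{2} + 72 y + 16}{24 y^{8} + 72 y^{6} + 150 y^{4} + 108 y^{2} + 24}, which equals f(y).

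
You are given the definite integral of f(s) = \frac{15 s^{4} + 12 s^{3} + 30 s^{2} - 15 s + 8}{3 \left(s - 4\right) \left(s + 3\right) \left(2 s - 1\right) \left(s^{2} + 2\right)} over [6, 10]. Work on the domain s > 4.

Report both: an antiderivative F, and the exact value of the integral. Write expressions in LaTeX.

Factor the denominator (3 \left(s - 4\right) \left(s + 3\right) \left(2 s - 1\right) \left(s^{2} + 2\right)) and decompose: f = - \frac{27 s - 125}{297 \left(s^{2} + 2\right)} - \frac{167}{1323 \left(2 s - 1\right)} + \frac{1214}{1617 \left(s + 3\right)} + \frac{2518}{1323 \left(s - 4\right)}; each piece integrates to a log, atan, or power term.
F(s) = \frac{2518 \log{\left(s - 4 \right)}}{1323} - \frac{167 \log{\left(s - \frac{1}{2} \right)}}{2646} + \frac{1214 \log{\left(s + 3 \right)}}{1617} - \frac{\log{\left(s^{2} + 2 \right)}}{22} + \frac{125 \sqrt{2} \operatorname{atan}{\left(\frac{\sqrt{2} s}{2} \right)}}{594} is an antiderivative of f.
Check: d/ds[\frac{2518 \log{\left(s - 4 \right)}}{1323} - \frac{167 \log{\left(s - \frac{1}{2} \right)}}{2646} + \frac{1214 \log{\left(s + 3 \right)}}{1617} - \frac{\log{\left(s^{2} + 2 \right)}}{22} + \frac{125 \sqrt{2} \operatorname{atan}{\left(\frac{\sqrt{2} s}{2} \right)}}{594}] = \frac{15 s^{4} + 12 s^{3} + 30 s^{2} - 15 s + 8}{6 s^{5} - 9 s^{4} - 57 s^{3} + 18 s^{2} - 138 s + 72}, which equals f(s).
F(10) = - \frac{\log{\left(102 \right)}}{22} - \frac{167 \log{\left(\frac{19}{2} \right)}}{2646} + \frac{125 \sqrt{2} \operatorname{atan}{\left(5 \sqrt{2} \right)}}{594} + \frac{1214 \log{\left(13 \right)}}{1617} + \frac{2518 \log{\left(6 \right)}}{1323}; F(6) = - \frac{\log{\left(38 \right)}}{22} - \frac{167 \log{\left(\frac{11}{2} \right)}}{2646} + \frac{125 \sqrt{2} \operatorname{atan}{\left(3 \sqrt{2} \right)}}{594} + \frac{2518 \log{\left(2 \right)}}{1323} + \frac{1214 \log{\left(9 \right)}}{1617}.
Integral = F(10) - F(6) = - \frac{1214 \log{\left(9 \right)}}{1617} - \frac{2518 \log{\left(2 \right)}}{1323} - \frac{125 \sqrt{2} \operatorname{atan}{\left(3 \sqrt{2} \right)}}{594} - \frac{\log{\left(102 \right)}}{22} - \frac{167 \log{\left(\frac{19}{2} \right)}}{2646} + \frac{167 \log{\left(\frac{11}{2} \right)}}{2646} + \frac{\log{\left(38 \right)}}{22} + \frac{125 \sqrt{2} \operatorname{atan}{\left(5 \sqrt{2} \right)}}{594} + \frac{1214 \log{\left(13 \right)}}{1617} + \frac{2518 \log{\left(6 \right)}}{1323}.

Antiderivative: F(s) = \frac{2518 \log{\left(s - 4 \right)}}{1323} - \frac{167 \log{\left(s - \frac{1}{2} \right)}}{2646} + \frac{1214 \log{\left(s + 3 \right)}}{1617} - \frac{\log{\left(s^{2} + 2 \right)}}{22} + \frac{125 \sqrt{2} \operatorname{atan}{\left(\frac{\sqrt{2} s}{2} \right)}}{594}; value = - \frac{1214 \log{\left(9 \right)}}{1617} - \frac{2518 \log{\left(2 \right)}}{1323} - \frac{125 \sqrt{2} \operatorname{atan}{\left(3 \sqrt{2} \right)}}{594} - \frac{\log{\left(102 \right)}}{22} - \frac{167 \log{\left(\frac{19}{2} \right)}}{2646} + \frac{167 \log{\left(\frac{11}{2} \right)}}{2646} + \frac{\log{\left(38 \right)}}{22} + \frac{125 \sqrt{2} \operatorname{atan}{\left(5 \sqrt{2} \right)}}{594} + \frac{1214 \log{\left(13 \right)}}{1617} + \frac{2518 \log{\left(6 \right)}}{1323}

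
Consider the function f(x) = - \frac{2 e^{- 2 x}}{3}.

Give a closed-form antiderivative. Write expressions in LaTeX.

An antiderivative is F(x) = \frac{e^{- 2 x}}{3}.

A candidate is checked by its d/dx: the result must match f(x).
Check: d/dx[\frac{e^{- 2 x}}{3}] = - \frac{2 e^{- 2 x}}{3} = f(x).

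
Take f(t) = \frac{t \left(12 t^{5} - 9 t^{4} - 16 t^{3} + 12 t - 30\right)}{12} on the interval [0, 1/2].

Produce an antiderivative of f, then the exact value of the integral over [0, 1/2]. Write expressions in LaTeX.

Antiderivative: F(t) = \frac{t^{2} \left(120 t^{5} - 105 t^{4} - 224 t^{3} + 280 t - 1050\right)}{840}; value = - \frac{15053}{53760}

Any candidate F(t) must reproduce f(t) exactly when differentiated.
F(t) = \frac{t^{2} \left(120 t^{5} - 105 t^{4} - 224 t^{3} + 280 t - 1050\right)}{840} is an antiderivative of f.
Check: d/dt[\frac{t^{2} \left(120 t^{5} - 105 t^{4} - 224 t^{3} + 280 t - 1050\right)}{840}] = t^{6} - \frac{3 t^{5}}{4} - \frac{4 t^{4}}{3} + t^{2} - \frac{5 t}{2}, which equals f(t).
F(1/2) = - \frac{15053}{53760}; F(0) = 0.
Integral = F(1/2) - F(0) = - \frac{15053}{53760}.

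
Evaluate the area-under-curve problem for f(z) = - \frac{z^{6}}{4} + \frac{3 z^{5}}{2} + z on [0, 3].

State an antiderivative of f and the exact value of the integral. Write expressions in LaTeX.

Integrate term by term and add the pieces.
F(z) = \frac{z^{2} \left(- z^{5} + 7 z^{4} + 14\right)}{28} is an antiderivative of f.
Check: d/dz[\frac{z^{2} \left(- z^{5} + 7 z^{4} + 14\right)}{28}] = - \frac{z^{6}}{4} + \frac{3 z^{5}}{2} + z = f(z).
F(3) = \frac{1521}{14}; F(0) = 0.
Integral = F(3) - F(0) = \frac{1521}{14}.

Antiderivative: F(z) = \frac{z^{2} \left(- z^{5} + 7 z^{4} + 14\right)}{28}; value = \frac{1521}{14}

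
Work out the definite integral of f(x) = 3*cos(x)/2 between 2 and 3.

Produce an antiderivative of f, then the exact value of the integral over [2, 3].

Antiderivative: F(x) = 3*sin(x)/2; value = -3*sin(2)/2 + 3*sin(3)/2

Any candidate F(x) must reproduce f(x) exactly when differentiated.
F(x) = 3*sin(x)/2 is an antiderivative of f.
Check: d/dx[3*sin(x)/2] = 3*cos(x)/2 = f(x).
F(3) = 3*sin(3)/2; F(2) = 3*sin(2)/2.
Integral = F(3) - F(2) = -3*sin(2)/2 + 3*sin(3)/2.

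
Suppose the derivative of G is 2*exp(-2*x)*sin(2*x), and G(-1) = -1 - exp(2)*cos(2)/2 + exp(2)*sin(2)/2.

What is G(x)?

For G(x) to be correct, d/dx[G] must agree with the stated G'(x) identically.
A general antiderivative is -exp(-2*x)*sin(2*x)/2 - exp(-2*x)*cos(2*x)/2 + C.
The condition gives C = -1 - exp(2)*cos(2)/2 + exp(2)*sin(2)/2 - (-exp(2)*cos(2)/2 + exp(2)*sin(2)/2) = -1.
So G(x) = (-2*exp(2*x) - sin(2*x) - cos(2*x))*exp(-2*x)/2.
Check: d/dx[(-2*exp(2*x) - sin(2*x) - cos(2*x))*exp(-2*x)/2] = 2*exp(-2*x)*sin(2*x) = G'(x).

G(x) = (-2*exp(2*x) - sin(2*x) - cos(2*x))*exp(-2*x)/2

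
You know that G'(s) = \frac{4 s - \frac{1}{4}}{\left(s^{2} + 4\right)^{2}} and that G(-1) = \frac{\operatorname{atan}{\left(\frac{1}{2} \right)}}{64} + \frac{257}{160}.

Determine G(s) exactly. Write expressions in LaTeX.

Since d/ds undoes antidifferentiation here, G(s) must give back the stated G'(s).
A general antiderivative is \frac{- s - 64}{32 s^{2} + 128} - \frac{\operatorname{atan}{\left(\frac{s}{2} \right)}}{64} + C.
The condition gives C = \frac{\operatorname{atan}{\left(\frac{1}{2} \right)}}{64} + \frac{257}{160} - (- \frac{63}{160} + \frac{\operatorname{atan}{\left(\frac{1}{2} \right)}}{64}) = 2.
So G(s) = \frac{- s - 64}{32 s^{2} + 128} - \frac{\operatorname{atan}{\left(\frac{s}{2} \right)}}{64} + 2.
Check: d/ds[\frac{- s - 64}{32 s^{2} + 128} - \frac{\operatorname{atan}{\left(\frac{s}{2} \right)}}{64} + 2] = \frac{16 s - 1}{4 s^{4} + 32 s^{2} + 64}, which equals G'(s).

G(s) = \frac{- s - 64}{32 s^{2} + 128} - \frac{\operatorname{atan}{\left(\frac{s}{2} \right)}}{64} + 2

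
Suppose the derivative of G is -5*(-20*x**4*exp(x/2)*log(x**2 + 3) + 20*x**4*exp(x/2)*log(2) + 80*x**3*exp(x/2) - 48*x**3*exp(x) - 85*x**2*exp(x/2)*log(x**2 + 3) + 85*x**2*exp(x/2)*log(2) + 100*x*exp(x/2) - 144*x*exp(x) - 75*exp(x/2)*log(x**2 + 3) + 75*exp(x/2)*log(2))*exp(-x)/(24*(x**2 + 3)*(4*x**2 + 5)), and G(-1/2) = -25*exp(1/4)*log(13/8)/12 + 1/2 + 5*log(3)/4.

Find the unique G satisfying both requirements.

Check a candidate G(x) by differentiating: d/dx[G] must match the given G'(x).
A general antiderivative is 5*log(2*x**2 + 5/2)/4 - 25*exp(-x/2)*log(x**2/2 + 3/2)/12 + C.
The condition gives C = -25*exp(1/4)*log(13/8)/12 + 1/2 + 5*log(3)/4 - (-25*exp(1/4)*log(13/8)/12 + 5*log(3)/4) = 1/2.
So G(x) = 5*log(2*x**2 + 5/2)/4 + 1/2 - 25*exp(-x/2)*log(x**2/2 + 3/2)/12.
Check: d/dx[5*log(2*x**2 + 5/2)/4 + 1/2 - 25*exp(-x/2)*log(x**2/2 + 3/2)/12] = (100*x**4*exp(x/2)*log(x**2 + 3) - 100*x**4*exp(x/2)*log(2) - 400*x**3*exp(x/2) + 240*x**3*exp(x) + 425*x**2*exp(x/2)*log(x**2 + 3) - 425*x**2*exp(x/2)*log(2) - 500*x*exp(x/2) + 720*x*exp(x) + 375*exp(x/2)*log(x**2 + 3) - 375*exp(x/2)*log(2))/(96*x**4*exp(x) + 408*x**2*exp(x) + 360*exp(x)), which equals G'(x).

G(x) = 5*log(2*x**2 + 5/2)/4 + 1/2 - 25*exp(-x/2)*log(x**2/2 + 3/2)/12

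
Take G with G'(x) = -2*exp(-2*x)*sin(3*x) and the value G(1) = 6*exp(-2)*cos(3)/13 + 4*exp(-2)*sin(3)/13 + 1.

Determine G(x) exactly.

Differentiate the proposed G(x) back; it has to land on the given G'(x).
A general antiderivative is 4*exp(-2*x)*sin(3*x)/13 + 6*exp(-2*x)*cos(3*x)/13 + C.
The condition gives C = 6*exp(-2)*cos(3)/13 + 4*exp(-2)*sin(3)/13 + 1 - (6*exp(-2)*cos(3)/13 + 4*exp(-2)*sin(3)/13) = 1.
So G(x) = (13*exp(2*x) + 4*sin(3*x) + 6*cos(3*x))*exp(-2*x)/13.
Check: d/dx[(13*exp(2*x) + 4*sin(3*x) + 6*cos(3*x))*exp(-2*x)/13] = -2*exp(-2*x)*sin(3*x) = G'(x).

G(x) = (13*exp(2*x) + 4*sin(3*x) + 6*cos(3*x))*exp(-2*x)/13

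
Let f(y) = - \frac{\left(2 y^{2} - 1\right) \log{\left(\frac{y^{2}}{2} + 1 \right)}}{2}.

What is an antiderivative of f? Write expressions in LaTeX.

A candidate is checked by its d/dy: the result must match f(y).
Check: d/dy[\frac{4 y^{3} + 3 y \left(3 - 2 y^{2}\right) \log{\left(\frac{y^{2}}{2} + 1 \right)} - 42 y + 42 \sqrt{2} \operatorname{atan}{\left(\frac{\sqrt{2} y}{2} \right)}}{18}] = - y^{2} \log{\left(\frac{y^{2}}{2} + 1 \right)} + \frac{\log{\left(\frac{y^{2}}{2} + 1 \right)}}{2}, which equals f(y).

An antiderivative is F(y) = \frac{4 y^{3} + 3 y \left(3 - 2 y^{2}\right) \log{\left(\frac{y^{2}}{2} + 1 \right)} - 42 y + 42 \sqrt{2} \operatorname{atan}{\left(\frac{\sqrt{2} y}{2} \right)}}{18}.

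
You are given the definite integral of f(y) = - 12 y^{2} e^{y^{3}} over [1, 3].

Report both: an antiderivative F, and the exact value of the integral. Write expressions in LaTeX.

For F(y) to be correct the identity F'(y) - f(y) = 0 must hold.
F(y) = - 4 e^{y^{3}} is an antiderivative of f.
Check: d/dy[- 4 e^{y^{3}}] = - 12 y^{2} e^{y^{3}} = f(y).
F(3) = - 4 e^{27}; F(1) = - 4 e.
Integral = F(3) - F(1) = - 4 e^{27} + 4 e.

Antiderivative: F(y) = - 4 e^{y^{3}}; value = - 4 e^{27} + 4 e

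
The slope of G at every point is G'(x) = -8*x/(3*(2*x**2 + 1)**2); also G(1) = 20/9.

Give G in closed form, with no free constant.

G'(x) matches the chain-rule pattern g'(h)*h' with inner function h(x) = 3*x**2 + 3/2; substituting u = h(x) collapses the integral.
A general antiderivative is 1/(3*x**2 + 3/2) + C.
The condition gives C = 20/9 - (2/9) = 2.
So G(x) = 2 + 1/(3*x**2 + 3/2).
Check: d/dx[2 + 1/(3*x**2 + 3/2)] = -8*x/(12*x**4 + 12*x**2 + 3), which equals G'(x).

G(x) = 2 + 1/(3*x**2 + 3/2)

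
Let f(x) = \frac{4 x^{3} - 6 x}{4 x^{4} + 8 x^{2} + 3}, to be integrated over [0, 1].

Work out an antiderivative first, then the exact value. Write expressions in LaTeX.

A candidate is checked by its d/dx: the result must match f(x).
F(x) = - \frac{2 \log{\left(2 x^{2} + 1 \right)} - 3 \log{\left(2 x^{2} + 3 \right)}}{2} is an antiderivative of f.
Check: d/dx[- \frac{2 \log{\left(2 x^{2} + 1 \right)} - 3 \log{\left(2 x^{2} + 3 \right)}}{2}] = \frac{4 x^{3} - 6 x}{4 x^{4} + 8 x^{2} + 3} = f(x).
F(1) = - \log{\left(3 \right)} + \frac{3 \log{\left(5 \right)}}{2}; F(0) = \frac{3 \log{\left(3 \right)}}{2}.
Integral = F(1) - F(0) = - \frac{5 \log{\left(3 \right)}}{2} + \frac{3 \log{\left(5 \right)}}{2}.

Antiderivative: F(x) = - \frac{2 \log{\left(2 x^{2} + 1 \right)} - 3 \log{\left(2 x^{2} + 3 \right)}}{2}; value = - \frac{5 \log{\left(3 \right)}}{2} + \frac{3 \log{\left(5 \right)}}{2}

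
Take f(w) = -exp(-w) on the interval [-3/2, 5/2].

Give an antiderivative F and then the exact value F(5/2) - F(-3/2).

Antiderivative: F(w) = exp(-w); value = -exp(3/2) + exp(-5/2)

A candidate is checked by its d/dw: the result must match f(w).
F(w) = exp(-w) is an antiderivative of f.
Check: d/dw[exp(-w)] = -exp(-w) = f(w).
F(5/2) = exp(-5/2); F(-3/2) = exp(3/2).
Integral = F(5/2) - F(-3/2) = -exp(3/2) + exp(-5/2).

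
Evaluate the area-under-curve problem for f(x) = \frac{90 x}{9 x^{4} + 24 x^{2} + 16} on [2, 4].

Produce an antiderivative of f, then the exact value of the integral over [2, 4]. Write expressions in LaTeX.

The substitution u = x^{2} + \frac{4}{3} works: f is exactly (dF/du)*(du/dx) for that inner function.
F(x) = - \frac{15}{3 x^{2} + 4} is an antiderivative of f.
Check: d/dx[- \frac{15}{3 x^{2} + 4}] = \frac{90 x}{9 x^{4} + 24 x^{2} + 16} = f(x).
F(4) = - \frac{15}{52}; F(2) = - \frac{15}{16}.
Integral = F(4) - F(2) = \frac{135}{208}.

Antiderivative: F(x) = - \frac{15}{3 x^{2} + 4}; value = \frac{135}{208}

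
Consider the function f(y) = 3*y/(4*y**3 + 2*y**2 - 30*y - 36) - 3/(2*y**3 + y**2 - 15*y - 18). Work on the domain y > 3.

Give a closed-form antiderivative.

An antiderivative is F(y) = log(y - 3)/30 + 7*log(y + 3/2)/6 - 6*log(y + 2)/5.

Factor the denominator (2*(y - 3)*(y + 2)*(2*y + 3)) and decompose: f = 7/(3*(2*y + 3)) - 6/(5*(y + 2)) + 1/(30*(y - 3)); each piece integrates to a log, atan, or power term.
Check: d/dy[log(y - 3)/30 + 7*log(y + 3/2)/6 - 6*log(y + 2)/5] = (3*y - 6)/(4*y**3 + 2*y**2 - 30*y - 36), which equals f(y).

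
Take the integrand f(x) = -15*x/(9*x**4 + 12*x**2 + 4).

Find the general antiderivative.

f matches the chain-rule pattern g'(h)*h' with inner function h(x) = 3*x**2 + 2; substituting u = h(x) collapses the integral.
Check: d/dx[5/(6*x**2 + 4)] = -15*x/(9*x**4 + 12*x**2 + 4) = f(x).

F(x) = 5/(6*x**2 + 4) + C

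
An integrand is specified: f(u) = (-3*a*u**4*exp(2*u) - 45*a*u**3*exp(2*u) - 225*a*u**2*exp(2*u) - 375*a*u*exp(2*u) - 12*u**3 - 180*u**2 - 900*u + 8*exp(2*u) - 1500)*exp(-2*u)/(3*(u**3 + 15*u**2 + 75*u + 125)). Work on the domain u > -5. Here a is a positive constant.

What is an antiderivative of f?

An antiderivative F(u) passes only if d/du[F] lands on f(u) exactly.
Check: d/du[-(3*a*u**4*exp(2*u) + 30*a*u**3*exp(2*u) + 75*a*u**2*exp(2*u) - 12*u**2 - 120*u + 8*exp(2*u) - 300)*exp(-2*u)/(6*(u + 5)**2)] = (-3*a*u**4*exp(2*u) - 45*a*u**3*exp(2*u) - 225*a*u**2*exp(2*u) - 375*a*u*exp(2*u) - 12*u**3 - 180*u**2 - 900*u + 8*exp(2*u) - 1500)/(3*u**3*exp(2*u) + 45*u**2*exp(2*u) + 225*u*exp(2*u) + 375*exp(2*u)), which equals f(u).

An antiderivative is F(u) = -(3*a*u**4*exp(2*u) + 30*a*u**3*exp(2*u) + 75*a*u**2*exp(2*u) - 12*u**2 - 120*u + 8*exp(2*u) - 300)*exp(-2*u)/(6*(u + 5)**2).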